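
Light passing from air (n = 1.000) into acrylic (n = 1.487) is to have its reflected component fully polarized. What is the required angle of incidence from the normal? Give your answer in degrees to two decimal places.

θ_B ≈ 56.08°

The reflected p-component vanishes when tan θ_B = n₂/n₁.
Here n₂/n₁ = 1.487/1.000 = 1.4870, and Brewster's law gives tan θ_B = n₂/n₁.
So θ_B = arctan 1.4870 = 56.08°.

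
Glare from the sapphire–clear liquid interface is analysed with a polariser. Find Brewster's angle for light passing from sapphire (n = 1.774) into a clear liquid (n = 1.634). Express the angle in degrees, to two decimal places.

Here n₂/n₁ = 1.634/1.774 = 0.9211, and Brewster's law gives tan θ_B = n₂/n₁.
So θ_B = arctan 0.9211 = 42.65°.

θ_B ≈ 42.65°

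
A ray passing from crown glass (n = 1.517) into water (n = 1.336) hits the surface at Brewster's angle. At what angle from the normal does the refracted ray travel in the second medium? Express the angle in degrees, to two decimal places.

θ_t ≈ 48.63°

θ_B = arctan(n₂/n₁) = arctan(1.336/1.517) = 41.37°.
Since θ_B + θ_t = 90° at Brewster incidence, θ_t = 90° − 41.37° = 48.63°.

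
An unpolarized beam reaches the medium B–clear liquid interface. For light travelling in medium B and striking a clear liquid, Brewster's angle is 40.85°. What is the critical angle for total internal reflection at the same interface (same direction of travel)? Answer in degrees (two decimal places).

tan θ_B = n₂/n₁ = tan 40.85° = 0.8647.
Total internal reflection: sin θ_c = n₂/n₁ = 0.8647.
θ_c = arcsin(0.8647) = 59.85°.

θ_c ≈ 59.85°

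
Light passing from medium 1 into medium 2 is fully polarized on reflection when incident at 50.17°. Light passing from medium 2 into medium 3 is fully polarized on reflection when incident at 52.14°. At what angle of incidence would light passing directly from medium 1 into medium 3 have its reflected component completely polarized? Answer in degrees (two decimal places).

tan θ_B(1→2) = n₂/n₁ = tan 50.17° = 1.1990.
tan θ_B(2→3) = n₃/n₂ = tan 52.14° = 1.2864.
So n₃/n₁ = (n₂/n₁)(n₃/n₂) = 1.1990 × 1.2864 = 1.5424.
θ_B(1→3) = arctan(1.5424) = 57.04°.

θ_B ≈ 57.04°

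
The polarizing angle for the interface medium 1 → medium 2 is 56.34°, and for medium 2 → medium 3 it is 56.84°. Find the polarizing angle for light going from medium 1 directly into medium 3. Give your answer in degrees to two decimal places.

θ_B ≈ 66.49°

n₂/n₁ = tan 56.34° = 1.5017 and n₃/n₂ = tan 56.84° = 1.5305.
Multiplying, n₃/n₁ = 1.5017 × 1.5305 = 2.2983, and θ_B(1→3) = arctan 2.2983 = 66.49°.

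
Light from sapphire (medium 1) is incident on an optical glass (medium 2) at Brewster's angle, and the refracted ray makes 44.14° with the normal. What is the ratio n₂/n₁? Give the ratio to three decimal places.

θ_B + θ_t = 90°, so θ_B = 90° − 44.14° = 45.86°.
tan θ_B = n₂/n₁, so n₂/n₁ = tan 45.86° = 1.030.

n₂/n₁ ≈ 1.030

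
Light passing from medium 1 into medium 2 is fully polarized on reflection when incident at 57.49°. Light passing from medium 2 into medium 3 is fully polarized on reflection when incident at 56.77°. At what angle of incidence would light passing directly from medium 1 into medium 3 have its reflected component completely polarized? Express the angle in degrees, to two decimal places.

Each Brewster angle gives a ratio: n₂/n₁ = tan 57.49° = 1.5691, n₃/n₂ = tan 56.77° = 1.5264.
Multiplying, n₃/n₁ = 1.5691 × 1.5264 = 2.3951, and θ_B(1→3) = arctan 2.3951 = 67.34°.

θ_B ≈ 67.34°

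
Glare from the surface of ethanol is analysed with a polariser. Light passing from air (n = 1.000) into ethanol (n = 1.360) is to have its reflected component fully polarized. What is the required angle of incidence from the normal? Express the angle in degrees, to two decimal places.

θ_B ≈ 53.67°

The reflected p-component vanishes when tan θ_B = n₂/n₁.
Here n₂/n₁ = 1.360/1.000 = 1.3600, and Brewster's law gives tan θ_B = n₂/n₁.
So θ_B = arctan 1.3600 = 53.67°.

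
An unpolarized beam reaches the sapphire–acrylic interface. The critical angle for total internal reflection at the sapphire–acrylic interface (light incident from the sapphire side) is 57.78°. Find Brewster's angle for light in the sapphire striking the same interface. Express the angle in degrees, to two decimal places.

θ_B ≈ 40.23°

sin θ_c = n₂/n₁, so n₂/n₁ = sin 57.78° = 0.8460.
Brewster: tan θ_B = n₂/n₁ = 0.8460.
θ_B = arctan(0.8460) = 40.23°.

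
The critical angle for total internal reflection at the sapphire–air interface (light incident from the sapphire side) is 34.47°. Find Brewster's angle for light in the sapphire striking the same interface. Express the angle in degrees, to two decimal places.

sin θ_c = n₂/n₁, so n₂/n₁ = sin 34.47° = 0.5660.
Brewster: tan θ_B = n₂/n₁ = 0.5660.
θ_B = arctan(0.5660) = 29.51°.

θ_B ≈ 29.51°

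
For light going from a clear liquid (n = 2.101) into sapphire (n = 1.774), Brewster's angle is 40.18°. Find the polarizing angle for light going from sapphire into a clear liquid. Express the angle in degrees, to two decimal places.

θ_B' ≈ 49.82°

Reversing the direction swaps n₁ and n₂, so tan θ_B' = 1/tan θ_B and θ_B' = 90° − θ_B.
Hence θ_B' = 90° − 40.18° = 49.82°.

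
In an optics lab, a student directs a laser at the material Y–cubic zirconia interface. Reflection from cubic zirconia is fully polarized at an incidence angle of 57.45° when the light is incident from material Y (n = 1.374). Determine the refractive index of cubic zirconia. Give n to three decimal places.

n ≈ 2.153

At the polarizing angle, tan θ_B = n₂/n₁ with n₁ on the incident side (material Y) and n₂ on the transmitted side (cubic zirconia).
n₂ = n₁ tan θ_B = 1.374 × tan 57.45° = 2.153.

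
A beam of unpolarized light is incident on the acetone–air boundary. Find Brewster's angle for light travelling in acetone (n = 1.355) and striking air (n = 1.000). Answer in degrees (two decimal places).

θ_B ≈ 36.43°

Here n₂/n₁ = 1.000/1.355 = 0.7380, and Brewster's law gives tan θ_B = n₂/n₁.
So θ_B = arctan 0.7380 = 36.43°.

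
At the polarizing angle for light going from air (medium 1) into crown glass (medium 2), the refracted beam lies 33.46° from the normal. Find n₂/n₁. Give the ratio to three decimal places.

At Brewster incidence θ_B = 90° − θ_t = 90° − 33.46° = 56.54°.
tan θ_B = n₂/n₁, so n₂/n₁ = tan 56.54° = 1.513.

n₂/n₁ ≈ 1.513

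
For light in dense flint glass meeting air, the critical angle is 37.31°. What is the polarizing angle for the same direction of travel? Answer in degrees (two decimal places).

θ_B ≈ 31.22°

n₂/n₁ = sin θ_c = sin 37.31° = 0.6061.
tan θ_B equals the same ratio, so θ_B = arctan(0.6061) = 31.22°.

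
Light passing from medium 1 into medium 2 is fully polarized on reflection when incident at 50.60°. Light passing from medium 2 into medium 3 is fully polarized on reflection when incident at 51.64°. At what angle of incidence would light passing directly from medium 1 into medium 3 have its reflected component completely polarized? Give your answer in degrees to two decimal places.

θ_B ≈ 56.97°

Each Brewster angle gives a ratio: n₂/n₁ = tan 50.60° = 1.2174, n₃/n₂ = tan 51.64° = 1.2635.
Multiplying, n₃/n₁ = 1.2174 × 1.2635 = 1.5382, and θ_B(1→3) = arctan 1.5382 = 56.97°.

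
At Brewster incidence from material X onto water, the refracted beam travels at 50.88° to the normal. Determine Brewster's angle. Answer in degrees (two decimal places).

Brewster's condition makes the reflected and refracted beams perpendicular: θ_B + θ_t = 90°.
θ_B = 90° − 50.88° = 39.12°.

θ_B ≈ 39.12°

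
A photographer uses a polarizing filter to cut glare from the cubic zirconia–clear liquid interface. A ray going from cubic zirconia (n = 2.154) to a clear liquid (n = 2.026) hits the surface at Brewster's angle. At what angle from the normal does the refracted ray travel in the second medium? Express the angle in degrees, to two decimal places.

First find Brewster's angle: tan θ_B = 2.026/2.154 = 0.9406, giving θ_B = 43.25°.
At Brewster's angle the reflected and refracted rays are perpendicular, so θ_t = 90° − θ_B = 90° − 43.25° = 46.75°.

θ_t ≈ 46.75°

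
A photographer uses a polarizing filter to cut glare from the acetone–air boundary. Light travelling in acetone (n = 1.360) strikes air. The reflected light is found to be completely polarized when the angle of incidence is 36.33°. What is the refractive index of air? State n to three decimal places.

n ≈ 1.000

Full polarization of the reflected beam means tan θ_B = n₂/n₁, where n₁ is the incident medium (acetone).
n₂ = n₁ tan θ_B = 1.360 × tan 36.33° = 1.000.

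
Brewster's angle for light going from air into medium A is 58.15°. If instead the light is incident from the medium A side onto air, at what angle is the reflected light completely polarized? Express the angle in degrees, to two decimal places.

The two Brewster angles are complementary: θ_B' = 90° − θ_B = 90° − 58.15° = 31.85°.

θ_B' ≈ 31.85°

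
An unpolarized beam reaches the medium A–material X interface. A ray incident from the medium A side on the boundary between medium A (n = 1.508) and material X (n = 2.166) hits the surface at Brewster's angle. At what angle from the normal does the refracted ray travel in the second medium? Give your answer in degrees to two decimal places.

θ_t ≈ 34.85°

tan θ_B = n₂/n₁ = 2.166/1.508 = 1.4363, so θ_B = 55.15°.
The refracted ray is perpendicular to the reflected ray, so θ_t = 90° − θ_B = 34.85°.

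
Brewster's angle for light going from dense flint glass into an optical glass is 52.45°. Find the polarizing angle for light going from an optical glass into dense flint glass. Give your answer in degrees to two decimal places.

θ_B' ≈ 37.55°

The two Brewster angles are complementary: θ_B' = 90° − θ_B = 90° − 52.45° = 37.55°.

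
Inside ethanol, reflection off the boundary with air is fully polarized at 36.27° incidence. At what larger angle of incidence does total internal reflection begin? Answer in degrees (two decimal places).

n₂/n₁ = tan 36.27° = 0.7338; the critical angle satisfies sin θ_c = n₂/n₁.
θ_c = arcsin(0.7338) = 47.20°.

θ_c ≈ 47.20°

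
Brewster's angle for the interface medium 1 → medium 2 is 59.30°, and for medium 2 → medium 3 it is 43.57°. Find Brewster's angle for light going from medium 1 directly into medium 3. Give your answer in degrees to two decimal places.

Each Brewster angle gives a ratio: n₂/n₁ = tan 59.30° = 1.6842, n₃/n₂ = tan 43.57° = 0.9513.
n₃/n₁ = 1.6022. Then tan θ_B(1→3) = n₃/n₁, so θ_B(1→3) = arctan(1.6022) = 58.03°.

θ_B ≈ 58.03°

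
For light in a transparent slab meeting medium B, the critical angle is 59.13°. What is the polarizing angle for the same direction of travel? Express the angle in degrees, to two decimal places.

sin θ_c = n₂/n₁, so n₂/n₁ = sin 59.13° = 0.8583.
Brewster: tan θ_B = n₂/n₁ = 0.8583.
θ_B = arctan(0.8583) = 40.64°.

θ_B ≈ 40.64°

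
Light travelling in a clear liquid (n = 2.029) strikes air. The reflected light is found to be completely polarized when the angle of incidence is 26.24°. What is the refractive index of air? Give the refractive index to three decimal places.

Full polarization of the reflected beam means tan θ_B = n₂/n₁, where n₁ is the incident medium (a clear liquid).
n₂ = n₁ tan θ_B = 2.029 × tan 26.24° = 1.000.

n ≈ 1.000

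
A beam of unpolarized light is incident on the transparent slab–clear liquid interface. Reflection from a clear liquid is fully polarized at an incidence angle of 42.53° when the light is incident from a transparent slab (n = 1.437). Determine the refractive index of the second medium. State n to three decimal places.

n ≈ 1.318

Full polarization of the reflected beam means tan θ_B = n₂/n₁, where n₁ is the incident medium (a transparent slab).
n₂ = n₁ tan θ_B = 1.437 × tan 42.53° = 1.318.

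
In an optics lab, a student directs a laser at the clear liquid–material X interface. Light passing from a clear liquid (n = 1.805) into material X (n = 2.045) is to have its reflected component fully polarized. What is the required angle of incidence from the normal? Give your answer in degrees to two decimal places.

The reflected p-component vanishes when tan θ_B = n₂/n₁.
Brewster's condition: tan θ_B = n₂/n₁ = 2.045/1.805 = 1.1330.
θ_B = arctan(1.1330) = 48.57°.

θ_B ≈ 48.57°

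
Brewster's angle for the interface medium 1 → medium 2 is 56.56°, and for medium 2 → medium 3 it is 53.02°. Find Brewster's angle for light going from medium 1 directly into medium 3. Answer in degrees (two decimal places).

θ_B ≈ 63.56°

n₂/n₁ = tan 56.56° = 1.5143 and n₃/n₂ = tan 53.02° = 1.3280.
So n₃/n₁ = (n₂/n₁)(n₃/n₂) = 1.5143 × 1.3280 = 2.0110.
θ_B(1→3) = arctan(2.0110) = 63.56°.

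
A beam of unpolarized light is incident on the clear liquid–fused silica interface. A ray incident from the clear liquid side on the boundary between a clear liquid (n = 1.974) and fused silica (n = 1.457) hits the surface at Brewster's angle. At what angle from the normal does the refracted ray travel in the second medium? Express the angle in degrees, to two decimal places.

θ_t ≈ 53.57°

tan θ_B = n₂/n₁ = 1.457/1.974 = 0.7381, so θ_B = 36.43°.
The refracted ray is perpendicular to the reflected ray, so θ_t = 90° − θ_B = 53.57°.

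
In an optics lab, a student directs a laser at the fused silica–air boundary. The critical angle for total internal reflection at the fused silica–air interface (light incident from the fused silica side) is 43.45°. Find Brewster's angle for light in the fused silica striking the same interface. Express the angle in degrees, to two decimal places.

n₂/n₁ = sin θ_c = sin 43.45° = 0.6877.
tan θ_B equals the same ratio, so θ_B = arctan(0.6877) = 34.52°.

θ_B ≈ 34.52°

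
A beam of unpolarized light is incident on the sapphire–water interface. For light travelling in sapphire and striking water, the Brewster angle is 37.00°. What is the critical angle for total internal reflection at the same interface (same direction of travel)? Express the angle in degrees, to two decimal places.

θ_c ≈ 48.90°

tan θ_B = n₂/n₁ = tan 37.00° = 0.7536.
Total internal reflection: sin θ_c = n₂/n₁ = 0.7536.
θ_c = arcsin(0.7536) = 48.90°.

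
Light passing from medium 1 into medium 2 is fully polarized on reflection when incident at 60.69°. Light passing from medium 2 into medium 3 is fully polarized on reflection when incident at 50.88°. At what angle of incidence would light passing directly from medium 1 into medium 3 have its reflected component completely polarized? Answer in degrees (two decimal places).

θ_B ≈ 65.46°

n₂/n₁ = tan 60.69° = 1.7813 and n₃/n₂ = tan 50.88° = 1.2296.
So n₃/n₁ = (n₂/n₁)(n₃/n₂) = 1.7813 × 1.2296 = 2.1903.
θ_B(1→3) = arctan(2.1903) = 65.46°.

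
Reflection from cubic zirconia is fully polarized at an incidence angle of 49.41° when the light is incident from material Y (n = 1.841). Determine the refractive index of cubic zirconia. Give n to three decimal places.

n ≈ 2.149

Brewster's law: tan θ_B = n₂/n₁ (light incident in material Y, refracted into cubic zirconia).
n₂ = n₁ tan θ_B = 1.841 × tan 49.41° = 2.149.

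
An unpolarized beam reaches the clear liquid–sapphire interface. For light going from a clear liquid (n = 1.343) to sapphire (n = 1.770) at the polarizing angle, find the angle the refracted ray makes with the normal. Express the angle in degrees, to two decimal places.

θ_t ≈ 37.19°

tan θ_B = n₂/n₁ = 1.770/1.343 = 1.3179, so θ_B = 52.81°.
At Brewster's angle the reflected and refracted rays are perpendicular, so θ_t = 90° − θ_B = 90° − 52.81° = 37.19°.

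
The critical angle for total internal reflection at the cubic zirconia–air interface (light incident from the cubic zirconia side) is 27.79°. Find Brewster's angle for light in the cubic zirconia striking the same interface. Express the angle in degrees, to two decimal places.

θ_B ≈ 25.00°

n₂/n₁ = sin θ_c = sin 27.79° = 0.4662.
tan θ_B equals the same ratio, so θ_B = arctan(0.4662) = 25.00°.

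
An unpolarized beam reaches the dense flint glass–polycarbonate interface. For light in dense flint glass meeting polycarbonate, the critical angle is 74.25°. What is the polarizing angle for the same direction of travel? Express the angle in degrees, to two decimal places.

At the critical angle sin θ_c = n₂/n₁, giving n₂/n₁ = sin 74.25° = 0.9625.
Then tan θ_B = n₂/n₁ = 0.9625, so θ_B = arctan 0.9625 = 43.90°.

θ_B ≈ 43.90°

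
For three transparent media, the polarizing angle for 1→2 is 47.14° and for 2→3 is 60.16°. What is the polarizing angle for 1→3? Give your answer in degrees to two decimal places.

θ_B ≈ 61.97°

tan θ_B(1→2) = n₂/n₁ = tan 47.14° = 1.0776.
tan θ_B(2→3) = n₃/n₂ = tan 60.16° = 1.7433.
Multiplying, n₃/n₁ = 1.0776 × 1.7433 = 1.8786, and θ_B(1→3) = arctan 1.8786 = 61.97°.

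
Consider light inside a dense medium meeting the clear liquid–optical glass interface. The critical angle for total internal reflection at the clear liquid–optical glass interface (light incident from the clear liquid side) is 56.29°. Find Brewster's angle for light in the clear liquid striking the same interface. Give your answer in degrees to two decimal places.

θ_B ≈ 39.76°

sin θ_c = n₂/n₁, so n₂/n₁ = sin 56.29° = 0.8319.
Brewster: tan θ_B = n₂/n₁ = 0.8319.
θ_B = arctan(0.8319) = 39.76°.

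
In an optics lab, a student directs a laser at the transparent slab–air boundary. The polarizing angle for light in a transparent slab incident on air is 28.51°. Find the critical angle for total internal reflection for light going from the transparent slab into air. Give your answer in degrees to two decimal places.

θ_c ≈ 32.90°

tan θ_B = n₂/n₁ = tan 28.51° = 0.5432.
Total internal reflection: sin θ_c = n₂/n₁ = 0.5432.
θ_c = arcsin(0.5432) = 32.90°.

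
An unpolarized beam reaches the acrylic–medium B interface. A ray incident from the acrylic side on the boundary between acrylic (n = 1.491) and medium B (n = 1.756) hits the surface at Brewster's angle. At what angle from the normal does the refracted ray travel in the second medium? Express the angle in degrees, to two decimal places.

θ_t ≈ 40.33°

θ_B = arctan(n₂/n₁) = arctan(1.756/1.491) = 49.67°.
Since θ_B + θ_t = 90° at Brewster incidence, θ_t = 90° − 49.67° = 40.33°.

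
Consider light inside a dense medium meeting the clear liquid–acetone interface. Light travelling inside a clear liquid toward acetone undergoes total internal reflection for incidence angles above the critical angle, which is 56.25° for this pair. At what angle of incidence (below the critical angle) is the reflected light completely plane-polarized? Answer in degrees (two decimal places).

θ_B ≈ 39.74°

n₂/n₁ = sin θ_c = sin 56.25° = 0.8315.
tan θ_B equals the same ratio, so θ_B = arctan(0.8315) = 39.74°.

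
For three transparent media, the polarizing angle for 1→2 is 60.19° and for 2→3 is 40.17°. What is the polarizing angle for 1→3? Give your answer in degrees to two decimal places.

θ_B ≈ 55.84°

tan θ_B(1→2) = n₂/n₁ = tan 60.19° = 1.7454.
tan θ_B(2→3) = n₃/n₂ = tan 40.17° = 0.8442.
n₃/n₁ = 1.4734. Then tan θ_B(1→3) = n₃/n₁, so θ_B(1→3) = arctan(1.4734) = 55.84°.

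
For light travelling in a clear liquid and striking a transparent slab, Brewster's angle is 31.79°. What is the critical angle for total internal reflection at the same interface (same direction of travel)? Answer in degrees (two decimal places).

θ_c ≈ 38.30°

From Brewster, n₂/n₁ = tan θ_B = tan 31.79° = 0.6198.
Then sin θ_c = n₂/n₁ = 0.6198, so θ_c = arcsin 0.6198 = 38.30°.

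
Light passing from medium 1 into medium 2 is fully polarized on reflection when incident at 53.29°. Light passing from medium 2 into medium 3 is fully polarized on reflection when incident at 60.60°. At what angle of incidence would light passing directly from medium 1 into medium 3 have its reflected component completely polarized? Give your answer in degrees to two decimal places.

θ_B ≈ 67.21°

tan θ_B(1→2) = n₂/n₁ = tan 53.29° = 1.3411.
tan θ_B(2→3) = n₃/n₂ = tan 60.60° = 1.7747.
Multiplying, n₃/n₁ = 1.3411 × 1.7747 = 2.3801, and θ_B(1→3) = arctan 2.3801 = 67.21°.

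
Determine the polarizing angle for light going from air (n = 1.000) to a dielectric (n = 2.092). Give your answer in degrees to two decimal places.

θ_B ≈ 64.45°

tan θ_B = n₂/n₁ = 2.092/1.000 = 2.0920.
θ_B = arctan(2.0920) = 64.45°.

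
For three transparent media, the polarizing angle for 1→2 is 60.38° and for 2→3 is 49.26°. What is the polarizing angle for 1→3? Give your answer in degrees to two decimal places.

θ_B ≈ 63.91°

Each Brewster angle gives a ratio: n₂/n₁ = tan 60.38° = 1.7589, n₃/n₂ = tan 49.26° = 1.1610.
So n₃/n₁ = (n₂/n₁)(n₃/n₂) = 1.7589 × 1.1610 = 2.0420.
θ_B(1→3) = arctan(2.0420) = 63.91°.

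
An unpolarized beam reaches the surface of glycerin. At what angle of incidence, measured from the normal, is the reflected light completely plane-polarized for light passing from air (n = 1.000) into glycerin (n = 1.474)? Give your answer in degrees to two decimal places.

The reflected p-component vanishes when tan θ_B = n₂/n₁.
Here n₂/n₁ = 1.474/1.000 = 1.4740, and Brewster's law gives tan θ_B = n₂/n₁.
So θ_B = arctan 1.4740 = 55.85°.

θ_B ≈ 55.85°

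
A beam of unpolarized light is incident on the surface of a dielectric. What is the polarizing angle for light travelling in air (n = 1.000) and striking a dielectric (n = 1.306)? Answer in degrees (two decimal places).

θ_B ≈ 52.56°

At Brewster's angle the reflected and refracted rays are perpendicular, which with Snell's law gives tan θ_B = n₂/n₁.
tan θ_B = n₂/n₁ = 1.306/1.000 = 1.3060.
So θ_B = arctan 1.3060 = 52.56°.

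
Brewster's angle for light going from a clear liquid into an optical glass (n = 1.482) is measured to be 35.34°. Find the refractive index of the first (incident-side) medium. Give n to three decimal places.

n ≈ 2.090

At Brewster's angle, tan θ_B = n₂/n₁ with n₁ on the incident side (a clear liquid) and n₂ on the transmitted side (an optical glass).
n₁ = n₂ / tan θ_B = 1.482 / tan 35.34° = 2.090.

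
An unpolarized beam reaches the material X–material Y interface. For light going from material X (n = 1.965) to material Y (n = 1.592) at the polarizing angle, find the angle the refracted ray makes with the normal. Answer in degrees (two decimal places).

θ_t ≈ 50.99°

tan θ_B = n₂/n₁ = 1.592/1.965 = 0.8102, so θ_B = 39.01°.
At Brewster's angle the reflected and refracted rays are perpendicular, so θ_t = 90° − θ_B = 90° − 39.01° = 50.99°.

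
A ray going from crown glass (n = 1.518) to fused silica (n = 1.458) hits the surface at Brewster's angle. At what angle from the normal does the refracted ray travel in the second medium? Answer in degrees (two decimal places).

tan θ_B = n₂/n₁ = 1.458/1.518 = 0.9605, so θ_B = 43.84°.
The refracted ray is perpendicular to the reflected ray, so θ_t = 90° − θ_B = 46.16°.

θ_t ≈ 46.16°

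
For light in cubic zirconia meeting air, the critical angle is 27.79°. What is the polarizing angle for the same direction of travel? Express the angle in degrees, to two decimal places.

sin θ_c = n₂/n₁, so n₂/n₁ = sin 27.79° = 0.4662.
Brewster: tan θ_B = n₂/n₁ = 0.4662.
θ_B = arctan(0.4662) = 25.00°.

θ_B ≈ 25.00°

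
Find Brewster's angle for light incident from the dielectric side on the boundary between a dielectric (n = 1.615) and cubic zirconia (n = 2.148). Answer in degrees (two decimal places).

θ_B ≈ 53.06°

At Brewster's angle the reflected and refracted rays are perpendicular, which with Snell's law gives tan θ_B = n₂/n₁.
tan θ_B = n₂/n₁ = 2.148/1.615 = 1.3300.
θ_B = arctan(1.3300) = 53.06°.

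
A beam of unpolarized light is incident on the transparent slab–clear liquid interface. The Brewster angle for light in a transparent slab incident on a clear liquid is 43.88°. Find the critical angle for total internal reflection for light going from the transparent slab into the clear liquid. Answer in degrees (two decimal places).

n₂/n₁ = tan 43.88° = 0.9616; the critical angle satisfies sin θ_c = n₂/n₁.
θ_c = arcsin(0.9616) = 74.08°.

θ_c ≈ 74.08°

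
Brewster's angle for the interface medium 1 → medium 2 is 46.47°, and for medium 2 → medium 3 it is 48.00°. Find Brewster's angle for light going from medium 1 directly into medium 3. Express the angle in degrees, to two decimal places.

θ_B ≈ 49.46°

n₂/n₁ = tan 46.47° = 1.0527 and n₃/n₂ = tan 48.00° = 1.1106.
n₃/n₁ = 1.1691. Then tan θ_B(1→3) = n₃/n₁, so θ_B(1→3) = arctan(1.1691) = 49.46°.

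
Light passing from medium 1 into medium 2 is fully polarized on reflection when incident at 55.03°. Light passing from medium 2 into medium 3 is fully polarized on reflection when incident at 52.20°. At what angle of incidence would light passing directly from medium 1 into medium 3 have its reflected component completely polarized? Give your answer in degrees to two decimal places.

n₂/n₁ = tan 55.03° = 1.4297 and n₃/n₂ = tan 52.20° = 1.2892.
So n₃/n₁ = (n₂/n₁)(n₃/n₂) = 1.4297 × 1.2892 = 1.8432.
θ_B(1→3) = arctan(1.8432) = 61.52°.

θ_B ≈ 61.52°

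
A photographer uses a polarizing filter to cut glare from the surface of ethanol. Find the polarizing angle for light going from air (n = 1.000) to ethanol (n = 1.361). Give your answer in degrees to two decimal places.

The reflected p-component vanishes when tan θ_B = n₂/n₁.
Brewster's condition: tan θ_B = n₂/n₁ = 1.361/1.000 = 1.3610.
θ_B = arctan(1.3610) = 53.69°.

θ_B ≈ 53.69°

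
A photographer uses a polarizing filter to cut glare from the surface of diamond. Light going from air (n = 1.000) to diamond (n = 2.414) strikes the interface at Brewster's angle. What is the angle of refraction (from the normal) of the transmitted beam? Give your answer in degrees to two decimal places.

tan θ_B = n₂/n₁ = 2.414/1.000 = 2.4140, so θ_B = 67.50°.
Since θ_B + θ_t = 90° at Brewster incidence, θ_t = 90° − 67.50° = 22.50°.

θ_t ≈ 22.50°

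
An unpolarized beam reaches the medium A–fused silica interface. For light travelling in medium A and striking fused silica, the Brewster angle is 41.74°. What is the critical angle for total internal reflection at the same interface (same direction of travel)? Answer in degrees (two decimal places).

n₂/n₁ = tan 41.74° = 0.8922; the critical angle satisfies sin θ_c = n₂/n₁.
θ_c = arcsin(0.8922) = 63.15°.

θ_c ≈ 63.15°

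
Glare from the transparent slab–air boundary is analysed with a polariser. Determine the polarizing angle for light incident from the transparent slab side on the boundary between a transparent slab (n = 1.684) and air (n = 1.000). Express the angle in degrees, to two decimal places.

θ_B ≈ 30.70°

At Brewster's angle the reflected and refracted rays are perpendicular, which with Snell's law gives tan θ_B = n₂/n₁.
Brewster's condition: tan θ_B = n₂/n₁ = 1.000/1.684 = 0.5938. Taking the arctangent, θ_B = 30.70°.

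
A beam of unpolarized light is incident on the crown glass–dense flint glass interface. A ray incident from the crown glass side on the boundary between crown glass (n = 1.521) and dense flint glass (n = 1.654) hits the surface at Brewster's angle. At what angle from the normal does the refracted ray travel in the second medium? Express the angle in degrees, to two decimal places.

First find Brewster's angle: tan θ_B = 1.654/1.521 = 1.0874, giving θ_B = 47.40°.
Since θ_B + θ_t = 90° at Brewster incidence, θ_t = 90° − 47.40° = 42.60°.

θ_t ≈ 42.60°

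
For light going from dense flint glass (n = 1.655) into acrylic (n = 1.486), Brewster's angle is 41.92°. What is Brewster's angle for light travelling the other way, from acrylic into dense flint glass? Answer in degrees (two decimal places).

θ_B' ≈ 48.08°

Reversing the direction swaps n₁ and n₂, so tan θ_B' = 1/tan θ_B and θ_B' = 90° − θ_B.
Hence θ_B' = 90° − 41.92° = 48.08°.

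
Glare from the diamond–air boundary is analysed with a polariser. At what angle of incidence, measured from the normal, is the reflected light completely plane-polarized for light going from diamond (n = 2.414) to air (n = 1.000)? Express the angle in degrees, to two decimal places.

θ_B ≈ 22.50°

Here n₂/n₁ = 1.000/2.414 = 0.4143, and Brewster's law gives tan θ_B = n₂/n₁.
So θ_B = arctan 0.4143 = 22.50°.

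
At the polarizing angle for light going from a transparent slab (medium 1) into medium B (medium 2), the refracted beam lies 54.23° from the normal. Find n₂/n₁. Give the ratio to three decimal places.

n₂/n₁ ≈ 0.720

At Brewster incidence θ_B = 90° − θ_t = 90° − 54.23° = 35.77°.
tan θ_B = n₂/n₁, so n₂/n₁ = tan 35.77° = 0.720.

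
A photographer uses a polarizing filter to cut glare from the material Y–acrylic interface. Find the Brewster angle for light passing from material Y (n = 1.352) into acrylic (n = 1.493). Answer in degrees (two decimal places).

tan θ_B = n₂/n₁ = 1.493/1.352 = 1.1043.
θ_B = arctan(1.1043) = 47.84°.

θ_B ≈ 47.84°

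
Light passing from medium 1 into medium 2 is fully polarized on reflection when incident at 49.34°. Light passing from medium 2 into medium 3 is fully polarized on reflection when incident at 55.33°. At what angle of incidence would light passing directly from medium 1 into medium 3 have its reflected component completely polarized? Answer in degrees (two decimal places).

θ_B ≈ 59.29°

Each Brewster angle gives a ratio: n₂/n₁ = tan 49.34° = 1.1643, n₃/n₂ = tan 55.33° = 1.4458.
Multiplying, n₃/n₁ = 1.1643 × 1.4458 = 1.6833, and θ_B(1→3) = arctan 1.6833 = 59.29°.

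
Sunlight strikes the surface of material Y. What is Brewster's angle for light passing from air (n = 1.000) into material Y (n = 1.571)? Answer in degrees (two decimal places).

θ_B ≈ 57.52°

Brewster's condition: tan θ_B = n₂/n₁ = 1.571/1.000 = 1.5710.
θ_B = arctan(1.5710) = 57.52°.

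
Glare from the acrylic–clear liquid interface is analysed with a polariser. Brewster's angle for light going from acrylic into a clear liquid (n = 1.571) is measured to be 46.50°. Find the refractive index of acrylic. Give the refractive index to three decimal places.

Full polarization of the reflected beam means tan θ_B = n₂/n₁, where n₁ is the incident medium (acrylic).
n₁ = n₂ / tan θ_B = 1.571 / tan 46.50° = 1.491.

n ≈ 1.491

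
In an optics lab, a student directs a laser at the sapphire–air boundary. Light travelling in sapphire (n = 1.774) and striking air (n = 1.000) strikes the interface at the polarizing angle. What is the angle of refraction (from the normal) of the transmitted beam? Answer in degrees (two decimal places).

θ_t ≈ 60.59°

First find Brewster's angle: tan θ_B = 1.000/1.774 = 0.5637, giving θ_B = 29.41°.
The refracted ray is perpendicular to the reflected ray, so θ_t = 90° − θ_B = 60.59°.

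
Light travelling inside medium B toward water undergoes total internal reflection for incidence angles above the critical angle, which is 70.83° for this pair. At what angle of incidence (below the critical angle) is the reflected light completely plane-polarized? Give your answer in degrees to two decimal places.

θ_B ≈ 43.37°

sin θ_c = n₂/n₁, so n₂/n₁ = sin 70.83° = 0.9445.
Brewster: tan θ_B = n₂/n₁ = 0.9445.
θ_B = arctan(0.9445) = 43.37°.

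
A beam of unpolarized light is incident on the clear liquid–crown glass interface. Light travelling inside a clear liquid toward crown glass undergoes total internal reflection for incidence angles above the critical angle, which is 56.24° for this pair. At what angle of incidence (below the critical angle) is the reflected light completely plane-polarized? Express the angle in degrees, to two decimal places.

θ_B ≈ 39.74°

n₂/n₁ = sin θ_c = sin 56.24° = 0.8314.
tan θ_B equals the same ratio, so θ_B = arctan(0.8314) = 39.74°.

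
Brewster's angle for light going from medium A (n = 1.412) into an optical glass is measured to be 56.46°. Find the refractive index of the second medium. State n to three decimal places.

Full polarization of the reflected beam means tan θ_B = n₂/n₁, where n₁ is the incident medium (medium A).
n₂ = n₁ tan θ_B = 1.412 × tan 56.46° = 2.130.

n ≈ 2.130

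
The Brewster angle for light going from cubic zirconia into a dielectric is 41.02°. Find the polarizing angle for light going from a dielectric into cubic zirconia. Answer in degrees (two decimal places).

θ_B' ≈ 48.98°

The two Brewster angles are complementary: θ_B' = 90° − θ_B = 90° − 41.02° = 48.98°.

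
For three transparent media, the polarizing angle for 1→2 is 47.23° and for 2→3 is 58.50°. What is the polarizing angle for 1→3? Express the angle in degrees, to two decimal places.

Each Brewster angle gives a ratio: n₂/n₁ = tan 47.23° = 1.0810, n₃/n₂ = tan 58.50° = 1.6319.
Multiplying, n₃/n₁ = 1.0810 × 1.6319 = 1.7641, and θ_B(1→3) = arctan 1.7641 = 60.45°.

θ_B ≈ 60.45°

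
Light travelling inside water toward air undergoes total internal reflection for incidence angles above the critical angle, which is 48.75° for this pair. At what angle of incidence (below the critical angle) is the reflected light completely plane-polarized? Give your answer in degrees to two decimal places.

θ_B ≈ 36.94°

n₂/n₁ = sin θ_c = sin 48.75° = 0.7518.
tan θ_B equals the same ratio, so θ_B = arctan(0.7518) = 36.94°.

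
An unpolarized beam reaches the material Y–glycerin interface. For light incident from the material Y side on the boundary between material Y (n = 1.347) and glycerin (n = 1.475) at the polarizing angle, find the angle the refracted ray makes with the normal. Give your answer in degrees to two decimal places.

θ_B = arctan(n₂/n₁) = arctan(1.475/1.347) = 47.60°.
At Brewster's angle the reflected and refracted rays are perpendicular, so θ_t = 90° − θ_B = 90° − 47.60° = 42.40°.

θ_t ≈ 42.40°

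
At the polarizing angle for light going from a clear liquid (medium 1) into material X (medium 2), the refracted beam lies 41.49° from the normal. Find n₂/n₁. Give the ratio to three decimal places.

At Brewster incidence θ_B = 90° − θ_t = 90° − 41.49° = 48.51°.
tan θ_B = n₂/n₁, so n₂/n₁ = tan 48.51° = 1.131.

n₂/n₁ ≈ 1.131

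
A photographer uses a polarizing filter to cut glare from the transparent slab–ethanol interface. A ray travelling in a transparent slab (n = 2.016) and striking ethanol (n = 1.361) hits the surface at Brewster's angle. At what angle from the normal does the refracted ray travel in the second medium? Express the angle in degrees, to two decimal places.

First find Brewster's angle: tan θ_B = 1.361/2.016 = 0.6751, giving θ_B = 34.02°.
At Brewster's angle the reflected and refracted rays are perpendicular, so θ_t = 90° − θ_B = 90° − 34.02° = 55.98°.

θ_t ≈ 55.98°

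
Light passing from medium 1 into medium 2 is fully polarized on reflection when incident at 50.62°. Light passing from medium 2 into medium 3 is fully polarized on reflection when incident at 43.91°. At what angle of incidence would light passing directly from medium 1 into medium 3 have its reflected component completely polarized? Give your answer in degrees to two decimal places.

tan θ_B(1→2) = n₂/n₁ = tan 50.62° = 1.2183.
tan θ_B(2→3) = n₃/n₂ = tan 43.91° = 0.9627.
n₃/n₁ = 1.1728. Then tan θ_B(1→3) = n₃/n₁, so θ_B(1→3) = arctan(1.1728) = 49.55°.

θ_B ≈ 49.55°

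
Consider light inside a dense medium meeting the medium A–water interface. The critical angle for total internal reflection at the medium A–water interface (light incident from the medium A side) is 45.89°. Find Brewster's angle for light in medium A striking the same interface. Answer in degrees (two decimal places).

sin θ_c = n₂/n₁, so n₂/n₁ = sin 45.89° = 0.7180.
Brewster: tan θ_B = n₂/n₁ = 0.7180.
θ_B = arctan(0.7180) = 35.68°.

θ_B ≈ 35.68°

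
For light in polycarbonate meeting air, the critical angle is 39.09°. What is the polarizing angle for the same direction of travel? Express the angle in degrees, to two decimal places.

At the critical angle sin θ_c = n₂/n₁, giving n₂/n₁ = sin 39.09° = 0.6305.
Then tan θ_B = n₂/n₁ = 0.6305, so θ_B = arctan 0.6305 = 32.23°.

θ_B ≈ 32.23°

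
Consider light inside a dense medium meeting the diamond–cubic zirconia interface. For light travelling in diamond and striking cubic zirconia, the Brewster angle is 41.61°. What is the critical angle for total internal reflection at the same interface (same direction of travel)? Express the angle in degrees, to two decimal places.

θ_c ≈ 62.64°

n₂/n₁ = tan 41.61° = 0.8882; the critical angle satisfies sin θ_c = n₂/n₁.
θ_c = arcsin(0.8882) = 62.64°.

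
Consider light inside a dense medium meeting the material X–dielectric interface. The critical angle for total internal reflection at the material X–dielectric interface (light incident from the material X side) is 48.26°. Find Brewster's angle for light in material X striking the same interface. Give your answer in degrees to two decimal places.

sin θ_c = n₂/n₁, so n₂/n₁ = sin 48.26° = 0.7462.
Brewster: tan θ_B = n₂/n₁ = 0.7462.
θ_B = arctan(0.7462) = 36.73°.

θ_B ≈ 36.73°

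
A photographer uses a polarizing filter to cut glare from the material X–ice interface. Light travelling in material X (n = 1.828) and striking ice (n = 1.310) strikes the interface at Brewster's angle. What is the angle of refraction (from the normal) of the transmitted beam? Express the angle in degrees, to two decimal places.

θ_t ≈ 54.37°

First find Brewster's angle: tan θ_B = 1.310/1.828 = 0.7166, giving θ_B = 35.63°.
At Brewster's angle the reflected and refracted rays are perpendicular, so θ_t = 90° − θ_B = 90° − 35.63° = 54.37°.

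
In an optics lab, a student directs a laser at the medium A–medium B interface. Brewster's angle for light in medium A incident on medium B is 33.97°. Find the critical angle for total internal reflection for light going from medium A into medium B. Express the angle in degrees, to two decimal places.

From Brewster, n₂/n₁ = tan θ_B = tan 33.97° = 0.6737.
Then sin θ_c = n₂/n₁ = 0.6737, so θ_c = arcsin 0.6737 = 42.36°.

θ_c ≈ 42.36°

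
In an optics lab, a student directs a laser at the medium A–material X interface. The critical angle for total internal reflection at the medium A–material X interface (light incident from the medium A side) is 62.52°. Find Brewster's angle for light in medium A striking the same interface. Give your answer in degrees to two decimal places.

sin θ_c = n₂/n₁, so n₂/n₁ = sin 62.52° = 0.8872.
Brewster: tan θ_B = n₂/n₁ = 0.8872.
θ_B = arctan(0.8872) = 41.58°.

θ_B ≈ 41.58°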